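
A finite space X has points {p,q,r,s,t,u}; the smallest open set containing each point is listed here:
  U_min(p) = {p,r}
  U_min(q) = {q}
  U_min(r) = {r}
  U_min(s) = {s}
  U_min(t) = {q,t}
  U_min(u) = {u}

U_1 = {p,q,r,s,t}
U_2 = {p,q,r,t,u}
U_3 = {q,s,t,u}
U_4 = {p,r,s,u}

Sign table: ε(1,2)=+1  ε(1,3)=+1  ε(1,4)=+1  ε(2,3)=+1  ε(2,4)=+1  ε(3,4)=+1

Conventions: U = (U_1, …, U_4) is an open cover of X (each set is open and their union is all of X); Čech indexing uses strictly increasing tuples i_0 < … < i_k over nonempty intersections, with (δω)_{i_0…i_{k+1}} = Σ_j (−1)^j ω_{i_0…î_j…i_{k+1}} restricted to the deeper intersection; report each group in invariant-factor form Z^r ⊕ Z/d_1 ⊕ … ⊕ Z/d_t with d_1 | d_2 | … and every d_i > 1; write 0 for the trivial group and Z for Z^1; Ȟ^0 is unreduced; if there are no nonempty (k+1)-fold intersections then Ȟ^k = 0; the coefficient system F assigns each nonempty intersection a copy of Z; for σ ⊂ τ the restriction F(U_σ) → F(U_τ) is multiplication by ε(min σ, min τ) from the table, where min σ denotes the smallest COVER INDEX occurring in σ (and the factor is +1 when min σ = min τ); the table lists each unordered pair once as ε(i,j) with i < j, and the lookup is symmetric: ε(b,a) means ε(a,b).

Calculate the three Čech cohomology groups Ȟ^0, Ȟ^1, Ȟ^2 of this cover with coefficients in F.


cover nerve:
  U12={p,q,r,t} U13={q,s,t} U14={p,r,s} U23={q,t,u} U24={p,r,u} U34={s,u}
  U123={q,t} U124={p,r} U134={s} U234={u}
C dims 4,6,4; δ0: rk 3, SNF 1^3; δ1: rk 3, SNF 1^3
Ȟ^0: (4−3)−0=1 ⇒ Z
Ȟ^1: (6−3)−3=0 ⇒ 0
Ȟ^2: (4−0)−3=1 ⇒ Z

Ȟ^0 = Z; Ȟ^1 = 0; Ȟ^2 = Z


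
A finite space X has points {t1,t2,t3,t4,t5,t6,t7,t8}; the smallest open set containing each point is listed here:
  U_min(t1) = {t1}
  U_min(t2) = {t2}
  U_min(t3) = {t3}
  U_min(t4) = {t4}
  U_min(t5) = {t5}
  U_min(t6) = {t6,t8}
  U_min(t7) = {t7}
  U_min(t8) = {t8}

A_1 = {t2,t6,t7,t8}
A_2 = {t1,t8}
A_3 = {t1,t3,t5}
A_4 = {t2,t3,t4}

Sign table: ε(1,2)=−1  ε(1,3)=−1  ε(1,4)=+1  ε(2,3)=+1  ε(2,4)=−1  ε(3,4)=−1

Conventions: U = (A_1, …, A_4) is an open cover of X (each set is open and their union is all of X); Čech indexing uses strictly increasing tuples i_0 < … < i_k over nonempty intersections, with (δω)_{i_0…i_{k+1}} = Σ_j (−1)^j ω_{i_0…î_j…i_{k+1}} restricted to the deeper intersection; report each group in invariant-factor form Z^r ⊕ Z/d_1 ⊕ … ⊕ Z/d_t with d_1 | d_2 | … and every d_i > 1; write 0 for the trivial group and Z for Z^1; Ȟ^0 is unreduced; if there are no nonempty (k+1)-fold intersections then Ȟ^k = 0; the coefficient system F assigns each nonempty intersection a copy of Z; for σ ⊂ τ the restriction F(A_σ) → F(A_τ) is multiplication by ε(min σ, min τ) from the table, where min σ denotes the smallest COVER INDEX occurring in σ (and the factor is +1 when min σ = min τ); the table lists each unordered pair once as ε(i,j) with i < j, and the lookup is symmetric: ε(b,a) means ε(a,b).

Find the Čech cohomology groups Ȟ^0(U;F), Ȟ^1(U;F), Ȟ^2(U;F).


nonempty overlaps:
  A12={t8} A14={t2} A23={t1} A34={t3}
C dims 4,4; δ0: rk 3, SNF 1^3
degree 0: 4−3−0 = 1 → Ȟ^0 ≅ Z
degree 1: 4−0−3 = 1 → Ȟ^1 ≅ Z
degree 2: 0−0−0 = 0 → Ȟ^2 ≅ 0

Ȟ^0 ≅ Z, Ȟ^1 ≅ Z and Ȟ^2 ≅ 0


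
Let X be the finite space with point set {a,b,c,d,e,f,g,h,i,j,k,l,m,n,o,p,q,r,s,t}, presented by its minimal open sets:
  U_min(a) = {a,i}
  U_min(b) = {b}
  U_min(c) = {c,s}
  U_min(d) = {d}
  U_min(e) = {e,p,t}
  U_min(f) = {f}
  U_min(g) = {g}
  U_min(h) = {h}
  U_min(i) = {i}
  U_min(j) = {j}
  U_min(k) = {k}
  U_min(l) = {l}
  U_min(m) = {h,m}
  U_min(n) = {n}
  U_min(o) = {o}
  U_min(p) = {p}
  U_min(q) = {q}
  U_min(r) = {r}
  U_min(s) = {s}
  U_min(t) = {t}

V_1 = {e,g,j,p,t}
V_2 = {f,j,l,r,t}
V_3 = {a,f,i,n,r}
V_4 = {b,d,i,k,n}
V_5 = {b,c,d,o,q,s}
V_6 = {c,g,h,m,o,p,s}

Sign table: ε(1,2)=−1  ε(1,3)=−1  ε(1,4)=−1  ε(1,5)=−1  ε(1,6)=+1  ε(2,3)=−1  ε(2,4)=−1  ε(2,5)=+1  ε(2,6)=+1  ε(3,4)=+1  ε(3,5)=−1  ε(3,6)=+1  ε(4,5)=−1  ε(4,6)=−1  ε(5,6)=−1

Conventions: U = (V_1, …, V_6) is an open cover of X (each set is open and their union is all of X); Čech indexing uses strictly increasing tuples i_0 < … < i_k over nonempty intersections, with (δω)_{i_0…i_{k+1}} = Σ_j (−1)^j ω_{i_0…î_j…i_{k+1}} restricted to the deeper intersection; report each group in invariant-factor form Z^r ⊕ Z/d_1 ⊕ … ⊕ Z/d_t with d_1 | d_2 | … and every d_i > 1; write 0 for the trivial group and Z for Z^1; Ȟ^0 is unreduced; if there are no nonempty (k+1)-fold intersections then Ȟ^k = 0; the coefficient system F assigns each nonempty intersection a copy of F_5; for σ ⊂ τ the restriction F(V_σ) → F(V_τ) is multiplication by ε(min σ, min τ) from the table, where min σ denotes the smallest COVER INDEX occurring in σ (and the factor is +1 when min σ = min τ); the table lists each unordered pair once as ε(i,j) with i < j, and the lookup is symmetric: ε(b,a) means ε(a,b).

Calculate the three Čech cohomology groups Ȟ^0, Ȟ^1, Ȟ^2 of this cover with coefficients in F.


Ȟ^0 ≅ Z/5, Ȟ^1 ≅ Z/5 and Ȟ^2 ≅ 0

intersection data:
  V12={j,t} V16={g,p} V23={f,r} V34={i,n} V45={b,d} V56={c,o,s}
C dims 6,6; δ0: rk_F5 5
Ȟ^0 = (6 − 5) − 0 = 1, so Ȟ^0 ≅ Z/5
Ȟ^1 = (6 − 0) − 5 = 1, so Ȟ^1 ≅ Z/5
Ȟ^2 = (0 − 0) − 0 = 0, so Ȟ^2 ≅ 0


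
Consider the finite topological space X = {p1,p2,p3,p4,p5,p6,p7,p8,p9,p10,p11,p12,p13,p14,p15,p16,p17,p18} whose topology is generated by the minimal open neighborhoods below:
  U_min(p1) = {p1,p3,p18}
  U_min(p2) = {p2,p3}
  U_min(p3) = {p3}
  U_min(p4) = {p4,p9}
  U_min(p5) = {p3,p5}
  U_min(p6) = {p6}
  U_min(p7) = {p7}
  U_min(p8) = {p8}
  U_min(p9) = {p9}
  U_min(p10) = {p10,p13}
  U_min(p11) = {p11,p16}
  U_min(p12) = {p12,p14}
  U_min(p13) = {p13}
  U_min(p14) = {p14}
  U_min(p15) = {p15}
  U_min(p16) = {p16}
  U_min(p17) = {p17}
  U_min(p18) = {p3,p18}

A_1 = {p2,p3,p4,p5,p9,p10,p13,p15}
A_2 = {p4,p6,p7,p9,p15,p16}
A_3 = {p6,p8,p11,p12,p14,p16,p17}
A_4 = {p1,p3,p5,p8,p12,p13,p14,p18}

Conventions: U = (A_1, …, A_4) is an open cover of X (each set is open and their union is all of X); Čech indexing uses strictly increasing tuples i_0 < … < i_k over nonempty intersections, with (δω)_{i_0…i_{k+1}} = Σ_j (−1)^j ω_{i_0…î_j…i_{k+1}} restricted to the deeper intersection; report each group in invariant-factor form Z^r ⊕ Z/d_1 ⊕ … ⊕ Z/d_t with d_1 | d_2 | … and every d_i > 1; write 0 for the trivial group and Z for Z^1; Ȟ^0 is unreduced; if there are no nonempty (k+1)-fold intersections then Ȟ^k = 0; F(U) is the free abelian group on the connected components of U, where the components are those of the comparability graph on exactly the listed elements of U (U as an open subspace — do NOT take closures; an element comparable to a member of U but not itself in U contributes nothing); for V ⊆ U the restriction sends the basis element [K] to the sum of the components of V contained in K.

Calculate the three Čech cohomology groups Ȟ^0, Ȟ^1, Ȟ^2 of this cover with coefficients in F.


nonempty overlaps:
  A12={p4,p9,p15} A14={p3,p5,p13} A23={p6,p16} A34={p8,p12,p14}
components per intersection:
  A1: {p2,p3,p5} {p4,p9} {p10,p13} {p15}
  A2: {p4,p9} {p6} {p7} {p15} {p16}
  A3: {p6} {p8} {p11,p16} {p12,p14} {p17}
  A4: {p1,p3,p5,p18} {p8} {p12,p14} {p13}
  A12: {p4,p9} {p15}
  A14: {p3,p5} {p13}
  A23: {p6} {p16}
  A34: {p8} {p12,p14}
C dims 18,8; δ0: rk 8, SNF 1^8
degree 0: 18−8−0 = 10 → Ȟ^0 ≅ Z^10
degree 1: 8−0−8 = 0 → Ȟ^1 ≅ 0
degree 2: 0−0−0 = 0 → Ȟ^2 ≅ 0

Ȟ^0 = Z^10; Ȟ^1 = 0; Ȟ^2 = 0


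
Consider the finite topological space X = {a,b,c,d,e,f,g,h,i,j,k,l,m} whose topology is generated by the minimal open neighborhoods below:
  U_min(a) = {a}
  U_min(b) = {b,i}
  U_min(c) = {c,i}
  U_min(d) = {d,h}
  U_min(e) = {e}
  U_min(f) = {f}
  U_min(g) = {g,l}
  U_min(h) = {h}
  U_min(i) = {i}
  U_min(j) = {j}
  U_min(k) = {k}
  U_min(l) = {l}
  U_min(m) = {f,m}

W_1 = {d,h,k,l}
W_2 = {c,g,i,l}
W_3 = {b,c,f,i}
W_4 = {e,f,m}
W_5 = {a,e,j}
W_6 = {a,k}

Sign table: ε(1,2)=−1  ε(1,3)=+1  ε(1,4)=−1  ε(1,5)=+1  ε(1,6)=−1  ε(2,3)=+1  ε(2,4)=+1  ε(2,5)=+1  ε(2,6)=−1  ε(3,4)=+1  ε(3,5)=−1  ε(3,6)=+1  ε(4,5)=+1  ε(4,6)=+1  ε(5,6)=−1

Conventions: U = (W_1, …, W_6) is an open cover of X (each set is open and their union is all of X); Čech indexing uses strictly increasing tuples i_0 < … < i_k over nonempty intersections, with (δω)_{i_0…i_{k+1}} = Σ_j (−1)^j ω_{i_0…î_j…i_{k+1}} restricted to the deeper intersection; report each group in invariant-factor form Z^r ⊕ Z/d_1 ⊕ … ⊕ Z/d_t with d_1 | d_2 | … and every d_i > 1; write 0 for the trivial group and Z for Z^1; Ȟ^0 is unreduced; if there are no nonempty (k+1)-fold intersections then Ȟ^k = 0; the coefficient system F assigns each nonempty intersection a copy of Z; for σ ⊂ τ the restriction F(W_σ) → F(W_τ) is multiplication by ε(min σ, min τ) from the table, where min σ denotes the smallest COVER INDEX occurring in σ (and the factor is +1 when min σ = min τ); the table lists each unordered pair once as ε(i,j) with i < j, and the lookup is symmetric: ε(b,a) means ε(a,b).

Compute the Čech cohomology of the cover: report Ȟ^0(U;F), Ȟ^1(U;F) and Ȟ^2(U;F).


Ȟ^0 = 0, Ȟ^1 = Z/2 and Ȟ^2 = 0

intersection data:
  W12={l} W16={k} W23={c,i} W34={f} W45={e} W56={a}
C dims 6,6; δ0: rk 6, SNF 1^5·2
Ȟ^0 = (6 − 6) − 0 = 0, so Ȟ^0 ≅ 0
Ȟ^1 = (6 − 0) − 6 = 0 plus torsion [2], so Ȟ^1 ≅ Z/2
Ȟ^2 = (0 − 0) − 0 = 0, so Ȟ^2 ≅ 0


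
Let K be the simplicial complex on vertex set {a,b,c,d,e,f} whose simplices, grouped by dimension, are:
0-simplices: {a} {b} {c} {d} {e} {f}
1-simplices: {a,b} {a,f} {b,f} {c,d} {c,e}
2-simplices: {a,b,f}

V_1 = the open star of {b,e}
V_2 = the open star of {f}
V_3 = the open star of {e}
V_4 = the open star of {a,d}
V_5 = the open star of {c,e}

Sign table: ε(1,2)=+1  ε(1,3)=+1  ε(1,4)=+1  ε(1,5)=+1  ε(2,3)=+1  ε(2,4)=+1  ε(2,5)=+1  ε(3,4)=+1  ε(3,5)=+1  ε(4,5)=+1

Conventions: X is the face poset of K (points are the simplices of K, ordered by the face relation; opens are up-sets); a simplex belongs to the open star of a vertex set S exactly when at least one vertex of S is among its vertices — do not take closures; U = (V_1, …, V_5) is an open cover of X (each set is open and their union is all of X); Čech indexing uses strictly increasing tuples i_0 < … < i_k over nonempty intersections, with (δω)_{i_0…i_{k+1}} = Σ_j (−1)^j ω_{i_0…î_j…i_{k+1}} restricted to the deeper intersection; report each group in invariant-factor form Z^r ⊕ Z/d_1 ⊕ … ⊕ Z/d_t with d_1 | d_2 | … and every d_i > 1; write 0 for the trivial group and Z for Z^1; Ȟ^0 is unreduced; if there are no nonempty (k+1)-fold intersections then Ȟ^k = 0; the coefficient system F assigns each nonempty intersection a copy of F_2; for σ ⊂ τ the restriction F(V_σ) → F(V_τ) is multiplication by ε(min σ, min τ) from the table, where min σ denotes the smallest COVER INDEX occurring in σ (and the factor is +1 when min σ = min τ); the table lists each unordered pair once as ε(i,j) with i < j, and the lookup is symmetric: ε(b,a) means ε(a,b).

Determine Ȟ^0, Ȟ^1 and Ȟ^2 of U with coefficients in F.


Ȟ^0(U;F) ≅ Z/2,  Ȟ^1(U;F) ≅ Z/2,  Ȟ^2(U;F) ≅ 0

nerve of the cover:
  V1={{b},{e},{a,b},{b,f},{c,e},{a,b,f}} V2={{f},{a,f},{b,f},{a,b,f}} V3={{e},{c,e}} V4={{a},{d},{a,b},{a,f},{c,d},{a,b,f}} V5={{c},{e},{c,d},{c,e}}
  V12={{b,f},{a,b,f}} V13={{e},{c,e}} V14={{a,b},{a,b,f}} V15={{e},{c,e}} V24={{a,f},{a,b,f}} V35={{e},{c,e}} V45={{c,d}}
  V124={{a,b,f}} V135={{e},{c,e}}
C dims 5,7,2; δ0: rk_F2 4; δ1: rk_F2 2
Ȟ^0 = (5 − 4) − 0 = 1, so Ȟ^0 ≅ Z/2
Ȟ^1 = (7 − 2) − 4 = 1, so Ȟ^1 ≅ Z/2
Ȟ^2 = (2 − 0) − 2 = 0, so Ȟ^2 ≅ 0


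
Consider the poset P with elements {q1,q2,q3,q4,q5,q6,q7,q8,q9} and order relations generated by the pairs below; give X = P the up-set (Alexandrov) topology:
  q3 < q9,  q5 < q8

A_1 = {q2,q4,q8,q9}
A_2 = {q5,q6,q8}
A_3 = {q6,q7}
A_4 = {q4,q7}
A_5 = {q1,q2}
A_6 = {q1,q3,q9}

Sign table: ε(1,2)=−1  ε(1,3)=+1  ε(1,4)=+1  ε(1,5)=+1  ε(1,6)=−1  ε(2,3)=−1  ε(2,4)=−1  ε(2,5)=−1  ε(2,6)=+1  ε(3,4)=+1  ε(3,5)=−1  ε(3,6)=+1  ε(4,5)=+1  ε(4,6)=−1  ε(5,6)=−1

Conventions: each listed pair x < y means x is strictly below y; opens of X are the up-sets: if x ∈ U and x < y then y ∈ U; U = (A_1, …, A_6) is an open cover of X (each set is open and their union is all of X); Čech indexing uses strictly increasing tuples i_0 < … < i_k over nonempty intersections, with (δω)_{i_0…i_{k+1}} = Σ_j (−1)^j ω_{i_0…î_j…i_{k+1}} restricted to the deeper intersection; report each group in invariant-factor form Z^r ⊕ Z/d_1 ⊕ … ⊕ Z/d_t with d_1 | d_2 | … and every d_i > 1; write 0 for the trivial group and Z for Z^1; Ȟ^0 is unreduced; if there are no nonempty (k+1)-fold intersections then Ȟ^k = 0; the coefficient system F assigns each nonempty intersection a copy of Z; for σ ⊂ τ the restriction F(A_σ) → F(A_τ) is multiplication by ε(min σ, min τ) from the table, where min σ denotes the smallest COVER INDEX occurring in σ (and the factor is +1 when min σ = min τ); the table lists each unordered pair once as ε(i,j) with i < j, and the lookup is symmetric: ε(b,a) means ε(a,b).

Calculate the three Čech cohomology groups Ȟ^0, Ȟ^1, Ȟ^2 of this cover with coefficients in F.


nerve simplices:
  A12={q8} A14={q4} A15={q2} A16={q9} A23={q6} A34={q7} A56={q1}
C dims 6,7; δ0: rk 5, SNF 1^5
degree 0: 6−5−0 = 1 → Ȟ^0 ≅ Z
degree 1: 7−0−5 = 2 → Ȟ^1 ≅ Z^2
degree 2: 0−0−0 = 0 → Ȟ^2 ≅ 0

Ȟ^0 = Z,  Ȟ^1 = Z^2,  Ȟ^2 = 0


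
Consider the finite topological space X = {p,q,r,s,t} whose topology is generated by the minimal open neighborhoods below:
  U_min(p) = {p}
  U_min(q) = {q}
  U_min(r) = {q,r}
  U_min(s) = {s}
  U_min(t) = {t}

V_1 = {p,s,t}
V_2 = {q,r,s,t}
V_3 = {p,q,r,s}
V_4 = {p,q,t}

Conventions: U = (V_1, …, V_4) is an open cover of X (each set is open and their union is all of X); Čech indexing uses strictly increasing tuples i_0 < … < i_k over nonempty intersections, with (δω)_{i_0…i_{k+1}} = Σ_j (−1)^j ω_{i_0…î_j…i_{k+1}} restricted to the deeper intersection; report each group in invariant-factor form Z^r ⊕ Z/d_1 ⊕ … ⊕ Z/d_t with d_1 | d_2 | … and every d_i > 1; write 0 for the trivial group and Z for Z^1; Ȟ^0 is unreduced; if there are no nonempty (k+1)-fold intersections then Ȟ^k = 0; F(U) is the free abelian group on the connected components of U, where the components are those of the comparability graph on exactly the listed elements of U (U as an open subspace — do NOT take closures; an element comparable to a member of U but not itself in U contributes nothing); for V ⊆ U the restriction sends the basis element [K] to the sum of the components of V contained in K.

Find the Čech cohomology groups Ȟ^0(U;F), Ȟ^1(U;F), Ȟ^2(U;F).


Ȟ^0 ≅ Z^4; Ȟ^1 ≅ 0; Ȟ^2 ≅ 0

cover nerve:
  V12={s,t} V13={p,s} V14={p,t} V23={q,r,s} V24={q,t} V34={p,q}
  V123={s} V124={t} V134={p} V234={q}
components per intersection:
  V1: {p} {s} {t}
  V2: {q,r} {s} {t}
  V3: {p} {q,r} {s}
  V4: {p} {q} {t}
  V12: {s} {t}
  V13: {p} {s}
  V14: {p} {t}
  V23: {q,r} {s}
  V24: {q} {t}
  V34: {p} {q}
  V123: {s}
  V124: {t}
  V134: {p}
  V234: {q}
C dims 12,12,4; δ0: rk 8, SNF 1^8; δ1: rk 4, SNF 1^4
Ȟ^0: (12−8)−0=4 ⇒ Z^4
Ȟ^1: (12−4)−8=0 ⇒ 0
Ȟ^2: (4−0)−4=0 ⇒ 0


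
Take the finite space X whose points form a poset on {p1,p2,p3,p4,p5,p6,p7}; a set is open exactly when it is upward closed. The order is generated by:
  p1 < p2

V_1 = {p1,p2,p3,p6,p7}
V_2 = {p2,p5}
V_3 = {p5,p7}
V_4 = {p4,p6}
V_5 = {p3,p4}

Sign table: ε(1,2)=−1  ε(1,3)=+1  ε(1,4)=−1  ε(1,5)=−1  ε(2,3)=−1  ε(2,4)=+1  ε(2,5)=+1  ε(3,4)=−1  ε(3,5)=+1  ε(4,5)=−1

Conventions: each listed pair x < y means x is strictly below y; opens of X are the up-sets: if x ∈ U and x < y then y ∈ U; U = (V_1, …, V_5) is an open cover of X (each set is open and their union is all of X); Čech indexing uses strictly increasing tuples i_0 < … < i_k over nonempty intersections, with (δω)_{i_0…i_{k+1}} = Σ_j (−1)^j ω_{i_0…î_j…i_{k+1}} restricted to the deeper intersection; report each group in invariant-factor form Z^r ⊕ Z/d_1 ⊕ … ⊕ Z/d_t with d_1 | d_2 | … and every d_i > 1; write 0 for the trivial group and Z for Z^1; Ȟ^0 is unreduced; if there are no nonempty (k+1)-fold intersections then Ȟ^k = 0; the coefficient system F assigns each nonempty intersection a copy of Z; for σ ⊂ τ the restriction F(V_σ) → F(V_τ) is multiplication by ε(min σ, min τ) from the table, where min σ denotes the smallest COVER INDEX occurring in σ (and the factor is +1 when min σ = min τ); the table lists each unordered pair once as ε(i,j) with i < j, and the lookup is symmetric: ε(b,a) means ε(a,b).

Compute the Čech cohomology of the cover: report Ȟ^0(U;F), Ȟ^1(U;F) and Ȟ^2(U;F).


Ȟ^0(U;F) ≅ 0, Ȟ^1(U;F) ≅ Z ⊕ Z/2, Ȟ^2(U;F) ≅ 0

nerve simplices:
  V12={p2} V13={p7} V14={p6} V15={p3} V23={p5} V45={p4}
C dims 5,6; δ0: rk 5, SNF 1^4·2
degree 0: 5−5−0 = 0 → Ȟ^0 ≅ 0
degree 1: 6−0−5 = 1 plus torsion [2] → Ȟ^1 ≅ Z ⊕ Z/2
degree 2: 0−0−0 = 0 → Ȟ^2 ≅ 0


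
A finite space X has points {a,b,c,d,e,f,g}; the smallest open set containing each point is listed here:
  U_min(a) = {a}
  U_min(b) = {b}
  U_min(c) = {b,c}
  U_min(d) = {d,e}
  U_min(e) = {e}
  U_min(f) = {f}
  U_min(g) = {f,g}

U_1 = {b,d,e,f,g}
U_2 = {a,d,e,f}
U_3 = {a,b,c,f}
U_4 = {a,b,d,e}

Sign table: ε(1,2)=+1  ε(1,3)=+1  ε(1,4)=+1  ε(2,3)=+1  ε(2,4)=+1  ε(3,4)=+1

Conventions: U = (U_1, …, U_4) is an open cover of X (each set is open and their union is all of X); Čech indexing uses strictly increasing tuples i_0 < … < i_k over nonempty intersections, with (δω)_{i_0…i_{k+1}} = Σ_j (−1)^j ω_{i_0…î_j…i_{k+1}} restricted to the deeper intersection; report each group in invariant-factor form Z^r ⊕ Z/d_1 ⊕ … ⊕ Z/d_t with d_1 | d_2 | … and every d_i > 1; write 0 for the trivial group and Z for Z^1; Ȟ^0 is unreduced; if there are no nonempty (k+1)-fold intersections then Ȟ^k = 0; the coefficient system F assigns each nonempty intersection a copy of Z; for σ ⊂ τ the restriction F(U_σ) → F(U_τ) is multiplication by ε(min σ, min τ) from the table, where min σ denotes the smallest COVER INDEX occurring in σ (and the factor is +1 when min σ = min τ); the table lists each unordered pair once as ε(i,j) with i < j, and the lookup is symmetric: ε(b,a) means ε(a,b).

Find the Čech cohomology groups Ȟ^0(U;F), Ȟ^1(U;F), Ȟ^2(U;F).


nonempty intersections:
  U12={d,e,f} U13={b,f} U14={b,d,e} U23={a,f} U24={a,d,e} U34={a,b}
  U123={f} U124={d,e} U134={b} U234={a}
C dims 4,6,4; δ0: rk 3, SNF 1^3; δ1: rk 3, SNF 1^3
Ȟ^0: (4−3)−0=1 ⇒ Z
Ȟ^1: (6−3)−3=0 ⇒ 0
Ȟ^2: (4−0)−3=1 ⇒ Z

Ȟ^0 ≅ Z, Ȟ^1 ≅ 0 and Ȟ^2 ≅ Z


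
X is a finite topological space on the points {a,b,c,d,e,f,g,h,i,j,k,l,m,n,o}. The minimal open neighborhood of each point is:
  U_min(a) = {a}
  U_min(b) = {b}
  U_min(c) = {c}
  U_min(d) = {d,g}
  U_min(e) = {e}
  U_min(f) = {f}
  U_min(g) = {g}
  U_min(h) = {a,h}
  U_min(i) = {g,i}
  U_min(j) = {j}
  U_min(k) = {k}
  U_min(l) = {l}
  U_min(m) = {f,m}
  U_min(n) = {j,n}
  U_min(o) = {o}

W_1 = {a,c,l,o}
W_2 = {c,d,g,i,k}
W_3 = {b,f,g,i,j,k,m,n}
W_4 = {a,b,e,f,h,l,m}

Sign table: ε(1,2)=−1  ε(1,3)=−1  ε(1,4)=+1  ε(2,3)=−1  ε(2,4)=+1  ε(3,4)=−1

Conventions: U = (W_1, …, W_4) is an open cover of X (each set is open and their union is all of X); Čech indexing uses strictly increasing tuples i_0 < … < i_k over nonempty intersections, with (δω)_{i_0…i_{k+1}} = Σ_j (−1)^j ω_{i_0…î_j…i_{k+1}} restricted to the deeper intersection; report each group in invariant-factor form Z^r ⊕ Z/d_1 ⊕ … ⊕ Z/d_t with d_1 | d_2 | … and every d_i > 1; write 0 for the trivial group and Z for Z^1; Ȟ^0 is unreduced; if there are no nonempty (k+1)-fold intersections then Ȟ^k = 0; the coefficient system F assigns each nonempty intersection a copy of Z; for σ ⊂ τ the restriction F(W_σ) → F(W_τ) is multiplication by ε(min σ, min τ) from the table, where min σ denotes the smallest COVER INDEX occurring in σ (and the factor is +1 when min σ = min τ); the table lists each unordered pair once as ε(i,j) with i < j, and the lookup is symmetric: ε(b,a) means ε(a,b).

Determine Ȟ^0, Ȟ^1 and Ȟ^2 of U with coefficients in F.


cover nerve:
  W12={c} W14={a,l} W23={g,i,k} W34={b,f,m}
C dims 4,4; δ0: rk 4, SNF 1^3·2
Ȟ^0: (4−4)−0=0 ⇒ 0
Ȟ^1: (4−0)−4=0 plus torsion [2] ⇒ Z/2
Ȟ^2: (0−0)−0=0 ⇒ 0

Ȟ^0 ≅ 0; Ȟ^1 ≅ Z/2; Ȟ^2 ≅ 0


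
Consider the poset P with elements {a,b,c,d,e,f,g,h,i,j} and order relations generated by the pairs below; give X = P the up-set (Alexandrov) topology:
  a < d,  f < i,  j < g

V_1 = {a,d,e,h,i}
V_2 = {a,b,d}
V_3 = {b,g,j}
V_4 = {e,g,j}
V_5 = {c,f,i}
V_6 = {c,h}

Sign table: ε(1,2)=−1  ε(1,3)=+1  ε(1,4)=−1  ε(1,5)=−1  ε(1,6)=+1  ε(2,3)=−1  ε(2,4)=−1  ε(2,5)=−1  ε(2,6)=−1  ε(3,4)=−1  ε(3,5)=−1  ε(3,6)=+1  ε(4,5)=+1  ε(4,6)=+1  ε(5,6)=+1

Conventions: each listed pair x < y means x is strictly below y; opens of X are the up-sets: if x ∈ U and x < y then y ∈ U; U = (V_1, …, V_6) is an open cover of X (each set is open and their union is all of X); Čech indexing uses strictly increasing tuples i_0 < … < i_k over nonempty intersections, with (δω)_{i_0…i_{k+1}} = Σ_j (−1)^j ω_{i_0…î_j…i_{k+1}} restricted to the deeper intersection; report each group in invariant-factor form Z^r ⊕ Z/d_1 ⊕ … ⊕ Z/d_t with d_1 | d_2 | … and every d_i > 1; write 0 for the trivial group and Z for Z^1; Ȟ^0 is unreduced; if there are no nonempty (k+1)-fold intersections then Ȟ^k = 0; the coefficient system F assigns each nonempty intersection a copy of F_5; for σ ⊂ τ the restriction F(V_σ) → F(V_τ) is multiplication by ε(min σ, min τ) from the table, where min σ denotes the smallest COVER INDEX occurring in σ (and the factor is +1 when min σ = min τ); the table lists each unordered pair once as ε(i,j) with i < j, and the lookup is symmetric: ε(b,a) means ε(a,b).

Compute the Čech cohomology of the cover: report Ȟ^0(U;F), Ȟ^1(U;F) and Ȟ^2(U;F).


nonempty overlaps:
  V12={a,d} V14={e} V15={i} V16={h} V23={b} V34={g,j} V56={c}
C dims 6,7; δ0: rk_F5 6
degree 0: 6−6−0 = 0 → Ȟ^0 ≅ 0
degree 1: 7−0−6 = 1 → Ȟ^1 ≅ Z/5
degree 2: 0−0−0 = 0 → Ȟ^2 ≅ 0

Ȟ^0(U;F) ≅ 0, Ȟ^1(U;F) ≅ Z/5, Ȟ^2(U;F) ≅ 0


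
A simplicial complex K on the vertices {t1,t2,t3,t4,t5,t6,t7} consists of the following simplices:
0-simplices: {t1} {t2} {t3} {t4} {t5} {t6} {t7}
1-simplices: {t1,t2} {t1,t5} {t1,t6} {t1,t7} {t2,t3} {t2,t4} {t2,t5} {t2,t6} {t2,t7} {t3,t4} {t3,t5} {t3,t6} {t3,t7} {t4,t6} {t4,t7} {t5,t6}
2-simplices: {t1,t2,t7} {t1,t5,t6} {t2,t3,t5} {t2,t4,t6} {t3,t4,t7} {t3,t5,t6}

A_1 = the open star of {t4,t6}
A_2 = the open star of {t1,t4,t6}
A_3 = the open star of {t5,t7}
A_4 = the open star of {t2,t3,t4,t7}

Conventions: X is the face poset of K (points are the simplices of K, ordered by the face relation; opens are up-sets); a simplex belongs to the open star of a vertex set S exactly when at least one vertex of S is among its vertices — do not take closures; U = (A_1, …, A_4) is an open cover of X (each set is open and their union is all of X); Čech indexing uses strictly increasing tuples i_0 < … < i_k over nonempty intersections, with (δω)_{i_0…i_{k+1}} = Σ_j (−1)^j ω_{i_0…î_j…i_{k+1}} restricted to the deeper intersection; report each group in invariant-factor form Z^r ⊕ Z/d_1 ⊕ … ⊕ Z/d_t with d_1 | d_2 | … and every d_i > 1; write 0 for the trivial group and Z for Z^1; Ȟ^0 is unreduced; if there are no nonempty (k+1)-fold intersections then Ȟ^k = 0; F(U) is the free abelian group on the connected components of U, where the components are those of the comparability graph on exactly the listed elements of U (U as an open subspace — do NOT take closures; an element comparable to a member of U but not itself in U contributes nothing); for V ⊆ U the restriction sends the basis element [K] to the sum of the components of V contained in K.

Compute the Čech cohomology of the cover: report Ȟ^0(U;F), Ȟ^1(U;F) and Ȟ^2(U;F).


Ȟ^0(U;F) ≅ Z,  Ȟ^1(U;F) ≅ Z^2,  Ȟ^2(U;F) ≅ 0

nonempty overlaps:
  A1={{t4},{t6},{t1,t6},{t2,t4},{t2,t6},{t3,t4},{t3,t6},{t4,t6},{t4,t7},{t5,t6},{t1,t5,t6},{t2,t4,t6},{t3,t4,t7},{t3,t5,t6}} A2={{t1},{t4},{t6},{t1,t2},{t1,t5},{t1,t6},{t1,t7},{t2,t4},{t2,t6},{t3,t4},{t3,t6},{t4,t6},{t4,t7},{t5,t6},{t1,t2,t7},{t1,t5,t6},{t2,t4,t6},{t3,t4,t7},{t3,t5,t6}} A3={{t5},{t7},{t1,t5},{t1,t7},{t2,t5},{t2,t7},{t3,t5},{t3,t7},{t4,t7},{t5,t6},{t1,t2,t7},{t1,t5,t6},{t2,t3,t5},{t3,t4,t7},{t3,t5,t6}} A4={{t2},{t3},{t4},{t7},{t1,t2},{t1,t7},{t2,t3},{t2,t4},{t2,t5},{t2,t6},{t2,t7},{t3,t4},{t3,t5},{t3,t6},{t3,t7},{t4,t6},{t4,t7},{t1,t2,t7},{t2,t3,t5},{t2,t4,t6},{t3,t4,t7},{t3,t5,t6}}
  A12={{t4},{t6},{t1,t6},{t2,t4},{t2,t6},{t3,t4},{t3,t6},{t4,t6},{t4,t7},{t5,t6},{t1,t5,t6},{t2,t4,t6},{t3,t4,t7},{t3,t5,t6}} A13={{t4,t7},{t5,t6},{t1,t5,t6},{t3,t4,t7},{t3,t5,t6}} A14={{t4},{t2,t4},{t2,t6},{t3,t4},{t3,t6},{t4,t6},{t4,t7},{t2,t4,t6},{t3,t4,t7},{t3,t5,t6}} A23={{t1,t5},{t1,t7},{t4,t7},{t5,t6},{t1,t2,t7},{t1,t5,t6},{t3,t4,t7},{t3,t5,t6}} A24={{t4},{t1,t2},{t1,t7},{t2,t4},{t2,t6},{t3,t4},{t3,t6},{t4,t6},{t4,t7},{t1,t2,t7},{t2,t4,t6},{t3,t4,t7},{t3,t5,t6}} A34={{t7},{t1,t7},{t2,t5},{t2,t7},{t3,t5},{t3,t7},{t4,t7},{t1,t2,t7},{t2,t3,t5},{t3,t4,t7},{t3,t5,t6}}
  A123={{t4,t7},{t5,t6},{t1,t5,t6},{t3,t4,t7},{t3,t5,t6}} A124={{t4},{t2,t4},{t2,t6},{t3,t4},{t3,t6},{t4,t6},{t4,t7},{t2,t4,t6},{t3,t4,t7},{t3,t5,t6}} A134={{t4,t7},{t3,t4,t7},{t3,t5,t6}} A234={{t1,t7},{t4,t7},{t1,t2,t7},{t3,t4,t7},{t3,t5,t6}}
  A1234={{t4,t7},{t3,t4,t7},{t3,t5,t6}}
components per intersection:
  A1: {{t4},{t6},{t1,t6},{t2,t4},{t2,t6},{t3,t4},{t3,t6},{t4,t6},{t4,t7},{t5,t6},{t1,t5,t6},{t2,t4,t6},{t3,t4,t7},{t3,t5,t6}}
  A2: {{t1},{t4},{t6},{t1,t2},{t1,t5},{t1,t6},{t1,t7},{t2,t4},{t2,t6},{t3,t4},{t3,t6},{t4,t6},{t4,t7},{t5,t6},{t1,t2,t7},{t1,t5,t6},{t2,t4,t6},{t3,t4,t7},{t3,t5,t6}}
  A3: {{t5},{t1,t5},{t2,t5},{t3,t5},{t5,t6},{t1,t5,t6},{t2,t3,t5},{t3,t5,t6}} {{t7},{t1,t7},{t2,t7},{t3,t7},{t4,t7},{t1,t2,t7},{t3,t4,t7}}
  A4: {{t2},{t3},{t4},{t7},{t1,t2},{t1,t7},{t2,t3},{t2,t4},{t2,t5},{t2,t6},{t2,t7},{t3,t4},{t3,t5},{t3,t6},{t3,t7},{t4,t6},{t4,t7},{t1,t2,t7},{t2,t3,t5},{t2,t4,t6},{t3,t4,t7},{t3,t5,t6}}
  A12: {{t4},{t6},{t1,t6},{t2,t4},{t2,t6},{t3,t4},{t3,t6},{t4,t6},{t4,t7},{t5,t6},{t1,t5,t6},{t2,t4,t6},{t3,t4,t7},{t3,t5,t6}}
  A13: {{t4,t7},{t3,t4,t7}} {{t5,t6},{t1,t5,t6},{t3,t5,t6}}
  A14: {{t4},{t2,t4},{t2,t6},{t3,t4},{t4,t6},{t4,t7},{t2,t4,t6},{t3,t4,t7}} {{t3,t6},{t3,t5,t6}}
  A23: {{t1,t5},{t5,t6},{t1,t5,t6},{t3,t5,t6}} {{t1,t7},{t1,t2,t7}} {{t4,t7},{t3,t4,t7}}
  A24: {{t4},{t2,t4},{t2,t6},{t3,t4},{t4,t6},{t4,t7},{t2,t4,t6},{t3,t4,t7}} {{t1,t2},{t1,t7},{t1,t2,t7}} {{t3,t6},{t3,t5,t6}}
  A34: {{t7},{t1,t7},{t2,t7},{t3,t7},{t4,t7},{t1,t2,t7},{t3,t4,t7}} {{t2,t5},{t3,t5},{t2,t3,t5},{t3,t5,t6}}
  A123: {{t4,t7},{t3,t4,t7}} {{t5,t6},{t1,t5,t6},{t3,t5,t6}}
  A124: {{t4},{t2,t4},{t2,t6},{t3,t4},{t4,t6},{t4,t7},{t2,t4,t6},{t3,t4,t7}} {{t3,t6},{t3,t5,t6}}
  A134: {{t4,t7},{t3,t4,t7}} {{t3,t5,t6}}
  A234: {{t1,t7},{t1,t2,t7}} {{t4,t7},{t3,t4,t7}} {{t3,t5,t6}}
  A1234: {{t4,t7},{t3,t4,t7}} {{t3,t5,t6}}
C dims 5,13,9,2; δ0: rk 4, SNF 1^4; δ1: rk 7, SNF 1^7; δ2: rk 2, SNF 1^2
degree 0: 5−4−0 = 1 → Ȟ^0 ≅ Z
degree 1: 13−7−4 = 2 → Ȟ^1 ≅ Z^2
degree 2: 9−2−7 = 0 → Ȟ^2 ≅ 0


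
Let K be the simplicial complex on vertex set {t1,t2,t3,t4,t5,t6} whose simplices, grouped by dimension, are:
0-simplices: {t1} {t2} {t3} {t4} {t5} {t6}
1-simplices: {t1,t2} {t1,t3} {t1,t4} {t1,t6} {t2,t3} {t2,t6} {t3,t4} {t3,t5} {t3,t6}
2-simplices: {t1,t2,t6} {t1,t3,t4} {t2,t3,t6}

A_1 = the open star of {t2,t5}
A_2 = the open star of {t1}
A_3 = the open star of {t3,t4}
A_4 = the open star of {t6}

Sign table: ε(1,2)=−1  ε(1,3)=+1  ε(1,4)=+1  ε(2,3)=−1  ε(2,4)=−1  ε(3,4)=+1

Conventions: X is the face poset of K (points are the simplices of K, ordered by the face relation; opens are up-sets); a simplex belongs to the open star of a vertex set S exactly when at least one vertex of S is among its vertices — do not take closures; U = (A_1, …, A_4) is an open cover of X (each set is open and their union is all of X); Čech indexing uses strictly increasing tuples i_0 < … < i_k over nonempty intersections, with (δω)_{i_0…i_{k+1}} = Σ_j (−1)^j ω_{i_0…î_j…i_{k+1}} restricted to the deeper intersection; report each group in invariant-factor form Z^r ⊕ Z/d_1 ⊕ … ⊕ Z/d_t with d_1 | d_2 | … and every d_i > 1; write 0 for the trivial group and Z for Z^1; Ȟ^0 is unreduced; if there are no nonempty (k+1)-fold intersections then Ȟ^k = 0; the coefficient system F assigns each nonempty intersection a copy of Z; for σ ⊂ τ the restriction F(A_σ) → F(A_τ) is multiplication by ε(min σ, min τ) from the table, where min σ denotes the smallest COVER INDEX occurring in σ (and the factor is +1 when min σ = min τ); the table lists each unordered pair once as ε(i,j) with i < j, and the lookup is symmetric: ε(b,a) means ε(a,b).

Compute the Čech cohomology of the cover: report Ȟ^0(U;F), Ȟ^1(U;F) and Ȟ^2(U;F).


Ȟ^0 ≅ Z; Ȟ^1 ≅ Z; Ȟ^2 ≅ 0

nonempty intersections:
  A1={{t2},{t5},{t1,t2},{t2,t3},{t2,t6},{t3,t5},{t1,t2,t6},{t2,t3,t6}} A2={{t1},{t1,t2},{t1,t3},{t1,t4},{t1,t6},{t1,t2,t6},{t1,t3,t4}} A3={{t3},{t4},{t1,t3},{t1,t4},{t2,t3},{t3,t4},{t3,t5},{t3,t6},{t1,t3,t4},{t2,t3,t6}} A4={{t6},{t1,t6},{t2,t6},{t3,t6},{t1,t2,t6},{t2,t3,t6}}
  A12={{t1,t2},{t1,t2,t6}} A13={{t2,t3},{t3,t5},{t2,t3,t6}} A14={{t2,t6},{t1,t2,t6},{t2,t3,t6}} A23={{t1,t3},{t1,t4},{t1,t3,t4}} A24={{t1,t6},{t1,t2,t6}} A34={{t3,t6},{t2,t3,t6}}
  A124={{t1,t2,t6}} A134={{t2,t3,t6}}
C dims 4,6,2; δ0: rk 3, SNF 1^3; δ1: rk 2, SNF 1^2
Ȟ^0: (4−3)−0=1 ⇒ Z
Ȟ^1: (6−2)−3=1 ⇒ Z
Ȟ^2: (2−0)−2=0 ⇒ 0


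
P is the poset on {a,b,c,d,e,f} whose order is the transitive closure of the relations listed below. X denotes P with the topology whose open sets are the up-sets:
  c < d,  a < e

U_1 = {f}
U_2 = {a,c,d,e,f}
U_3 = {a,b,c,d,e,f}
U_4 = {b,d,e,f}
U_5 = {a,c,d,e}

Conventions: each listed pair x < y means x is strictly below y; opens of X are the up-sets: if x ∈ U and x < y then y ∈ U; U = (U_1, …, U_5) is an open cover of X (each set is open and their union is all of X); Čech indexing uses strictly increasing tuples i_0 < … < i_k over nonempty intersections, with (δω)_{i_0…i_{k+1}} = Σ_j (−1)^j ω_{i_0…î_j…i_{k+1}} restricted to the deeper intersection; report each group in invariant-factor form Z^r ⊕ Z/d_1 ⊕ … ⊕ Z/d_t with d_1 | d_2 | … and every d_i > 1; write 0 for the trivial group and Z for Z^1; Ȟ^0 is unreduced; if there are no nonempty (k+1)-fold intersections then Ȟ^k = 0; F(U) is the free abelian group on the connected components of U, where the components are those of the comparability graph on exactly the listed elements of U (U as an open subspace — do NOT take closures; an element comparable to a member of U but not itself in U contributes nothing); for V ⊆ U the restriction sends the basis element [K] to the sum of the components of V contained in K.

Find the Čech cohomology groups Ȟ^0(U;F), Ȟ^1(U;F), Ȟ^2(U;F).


Ȟ^0(U;F) ≅ Z^4,  Ȟ^1(U;F) ≅ 0,  Ȟ^2(U;F) ≅ 0

cover nerve:
  U12={f} U13={f} U14={f} U23={a,c,d,e,f} U24={d,e,f} U25={a,c,d,e} U34={b,d,e,f} U35={a,c,d,e} U45={d,e}
  U123={f} U124={f} U134={f} U234={d,e,f} U235={a,c,d,e} U245={d,e} U345={d,e}
  U1234={f} U2345={d,e}
components per intersection:
  U1: {f}
  U2: {a,e} {c,d} {f}
  U3: {a,e} {b} {c,d} {f}
  U4: {b} {d} {e} {f}
  U5: {a,e} {c,d}
  U12: {f}
  U13: {f}
  U14: {f}
  U23: {a,e} {c,d} {f}
  U24: {d} {e} {f}
  U25: {a,e} {c,d}
  U34: {b} {d} {e} {f}
  U35: {a,e} {c,d}
  U45: {d} {e}
  U123: {f}
  U124: {f}
  U134: {f}
  U234: {d} {e} {f}
  U235: {a,e} {c,d}
  U245: {d} {e}
  U345: {d} {e}
  U1234: {f}
  U2345: {d} {e}
C dims 14,19,12,3; δ0: rk 10, SNF 1^10; δ1: rk 9, SNF 1^9; δ2: rk 3, SNF 1^3
Ȟ^0: (14−10)−0=4 ⇒ Z^4
Ȟ^1: (19−9)−10=0 ⇒ 0
Ȟ^2: (12−3)−9=0 ⇒ 0


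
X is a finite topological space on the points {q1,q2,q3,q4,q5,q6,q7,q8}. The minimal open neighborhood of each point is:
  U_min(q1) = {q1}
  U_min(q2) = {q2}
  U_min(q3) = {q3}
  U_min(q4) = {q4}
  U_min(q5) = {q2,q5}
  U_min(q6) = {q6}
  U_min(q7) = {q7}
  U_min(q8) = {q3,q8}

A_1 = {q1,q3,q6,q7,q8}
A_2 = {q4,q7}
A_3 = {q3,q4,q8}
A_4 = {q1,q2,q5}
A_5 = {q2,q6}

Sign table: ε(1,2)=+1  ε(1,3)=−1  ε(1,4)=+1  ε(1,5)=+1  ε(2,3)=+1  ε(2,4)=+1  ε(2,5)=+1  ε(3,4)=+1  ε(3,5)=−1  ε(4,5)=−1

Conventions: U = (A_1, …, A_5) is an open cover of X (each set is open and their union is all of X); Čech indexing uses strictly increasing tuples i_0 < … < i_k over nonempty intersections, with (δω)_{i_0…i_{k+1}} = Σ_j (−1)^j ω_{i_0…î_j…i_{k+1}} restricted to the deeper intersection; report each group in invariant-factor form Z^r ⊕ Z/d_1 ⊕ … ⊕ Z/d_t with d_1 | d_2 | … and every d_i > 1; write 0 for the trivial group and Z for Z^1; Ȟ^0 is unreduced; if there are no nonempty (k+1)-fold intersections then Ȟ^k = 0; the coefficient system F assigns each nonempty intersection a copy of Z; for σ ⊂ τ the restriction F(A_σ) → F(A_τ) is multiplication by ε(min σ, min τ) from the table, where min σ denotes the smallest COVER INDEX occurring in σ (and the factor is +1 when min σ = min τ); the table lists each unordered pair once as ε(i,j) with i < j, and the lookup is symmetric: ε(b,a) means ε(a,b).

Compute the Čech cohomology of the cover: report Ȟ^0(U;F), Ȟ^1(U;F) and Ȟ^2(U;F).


Ȟ^0 = 0, Ȟ^1 = Z ⊕ Z/2, Ȟ^2 = 0

nonempty intersections:
  A12={q7} A13={q3,q8} A14={q1} A15={q6} A23={q4} A45={q2}
C dims 5,6; δ0: rk 5, SNF 1^4·2
Ȟ^0: (5−5)−0=0 ⇒ 0
Ȟ^1: (6−0)−5=1 plus torsion [2] ⇒ Z ⊕ Z/2
Ȟ^2: (0−0)−0=0 ⇒ 0


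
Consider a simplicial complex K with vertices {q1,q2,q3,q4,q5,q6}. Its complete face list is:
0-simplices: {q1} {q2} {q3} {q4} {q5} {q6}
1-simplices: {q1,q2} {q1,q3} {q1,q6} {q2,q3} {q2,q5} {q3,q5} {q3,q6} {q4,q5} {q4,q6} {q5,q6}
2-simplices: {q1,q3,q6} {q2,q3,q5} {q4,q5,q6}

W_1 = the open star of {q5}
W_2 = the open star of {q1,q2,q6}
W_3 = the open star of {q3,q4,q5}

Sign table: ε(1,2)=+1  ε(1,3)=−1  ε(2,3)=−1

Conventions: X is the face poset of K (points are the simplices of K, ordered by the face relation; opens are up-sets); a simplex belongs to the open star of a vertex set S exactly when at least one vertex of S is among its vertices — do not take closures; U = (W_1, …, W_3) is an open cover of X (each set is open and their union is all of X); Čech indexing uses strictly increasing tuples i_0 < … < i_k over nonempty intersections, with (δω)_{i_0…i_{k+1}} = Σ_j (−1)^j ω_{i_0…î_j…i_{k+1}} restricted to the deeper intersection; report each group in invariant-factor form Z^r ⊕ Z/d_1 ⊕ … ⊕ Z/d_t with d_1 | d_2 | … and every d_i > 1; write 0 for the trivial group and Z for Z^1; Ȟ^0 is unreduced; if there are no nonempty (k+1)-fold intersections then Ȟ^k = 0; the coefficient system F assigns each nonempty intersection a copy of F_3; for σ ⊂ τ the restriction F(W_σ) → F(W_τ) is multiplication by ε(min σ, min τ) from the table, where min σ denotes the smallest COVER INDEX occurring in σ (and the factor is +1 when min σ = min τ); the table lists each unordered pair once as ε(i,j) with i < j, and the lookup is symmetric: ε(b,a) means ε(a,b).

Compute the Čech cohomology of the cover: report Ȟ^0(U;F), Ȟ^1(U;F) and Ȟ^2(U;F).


nonempty intersections:
  W1={{q5},{q2,q5},{q3,q5},{q4,q5},{q5,q6},{q2,q3,q5},{q4,q5,q6}} W2={{q1},{q2},{q6},{q1,q2},{q1,q3},{q1,q6},{q2,q3},{q2,q5},{q3,q6},{q4,q6},{q5,q6},{q1,q3,q6},{q2,q3,q5},{q4,q5,q6}} W3={{q3},{q4},{q5},{q1,q3},{q2,q3},{q2,q5},{q3,q5},{q3,q6},{q4,q5},{q4,q6},{q5,q6},{q1,q3,q6},{q2,q3,q5},{q4,q5,q6}}
  W12={{q2,q5},{q5,q6},{q2,q3,q5},{q4,q5,q6}} W13={{q5},{q2,q5},{q3,q5},{q4,q5},{q5,q6},{q2,q3,q5},{q4,q5,q6}} W23={{q1,q3},{q2,q3},{q2,q5},{q3,q6},{q4,q6},{q5,q6},{q1,q3,q6},{q2,q3,q5},{q4,q5,q6}}
  W123={{q2,q5},{q5,q6},{q2,q3,q5},{q4,q5,q6}}
C dims 3,3,1; δ0: rk_F3 2; δ1: rk_F3 1
Ȟ^0: (3−2)−0=1 ⇒ Z/3
Ȟ^1: (3−1)−2=0 ⇒ 0
Ȟ^2: (1−0)−1=0 ⇒ 0

Ȟ^0 ≅ Z/3, Ȟ^1 ≅ 0 and Ȟ^2 ≅ 0


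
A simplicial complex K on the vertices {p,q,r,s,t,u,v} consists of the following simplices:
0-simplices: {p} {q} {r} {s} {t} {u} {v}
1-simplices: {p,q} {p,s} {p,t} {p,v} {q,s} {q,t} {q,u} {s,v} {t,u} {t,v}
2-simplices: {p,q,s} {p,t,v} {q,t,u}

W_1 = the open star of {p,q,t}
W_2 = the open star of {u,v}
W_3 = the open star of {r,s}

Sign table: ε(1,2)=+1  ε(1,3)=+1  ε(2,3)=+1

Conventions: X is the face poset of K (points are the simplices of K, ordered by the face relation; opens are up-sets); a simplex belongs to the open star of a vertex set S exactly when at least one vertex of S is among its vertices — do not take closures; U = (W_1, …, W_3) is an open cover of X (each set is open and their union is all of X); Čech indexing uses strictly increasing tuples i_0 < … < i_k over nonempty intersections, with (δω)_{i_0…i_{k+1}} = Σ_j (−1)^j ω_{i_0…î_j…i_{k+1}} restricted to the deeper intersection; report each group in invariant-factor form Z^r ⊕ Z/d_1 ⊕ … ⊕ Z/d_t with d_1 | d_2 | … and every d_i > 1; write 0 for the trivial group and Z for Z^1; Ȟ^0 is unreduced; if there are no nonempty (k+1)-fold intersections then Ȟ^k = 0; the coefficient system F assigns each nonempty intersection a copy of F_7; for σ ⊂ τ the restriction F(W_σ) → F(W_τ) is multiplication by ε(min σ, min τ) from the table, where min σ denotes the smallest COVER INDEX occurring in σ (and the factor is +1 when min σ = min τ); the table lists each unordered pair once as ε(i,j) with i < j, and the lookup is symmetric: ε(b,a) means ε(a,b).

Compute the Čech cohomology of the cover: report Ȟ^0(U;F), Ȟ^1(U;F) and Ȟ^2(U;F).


Ȟ^0 ≅ Z/7; Ȟ^1 ≅ Z/7; Ȟ^2 ≅ 0

cover nerve:
  W1={{p},{q},{t},{p,q},{p,s},{p,t},{p,v},{q,s},{q,t},{q,u},{t,u},{t,v},{p,q,s},{p,t,v},{q,t,u}} W2={{u},{v},{p,v},{q,u},{s,v},{t,u},{t,v},{p,t,v},{q,t,u}} W3={{r},{s},{p,s},{q,s},{s,v},{p,q,s}}
  W12={{p,v},{q,u},{t,u},{t,v},{p,t,v},{q,t,u}} W13={{p,s},{q,s},{p,q,s}} W23={{s,v}}
C dims 3,3; δ0: rk_F7 2
Ȟ^0: (3−2)−0=1 ⇒ Z/7
Ȟ^1: (3−0)−2=1 ⇒ Z/7
Ȟ^2: (0−0)−0=0 ⇒ 0


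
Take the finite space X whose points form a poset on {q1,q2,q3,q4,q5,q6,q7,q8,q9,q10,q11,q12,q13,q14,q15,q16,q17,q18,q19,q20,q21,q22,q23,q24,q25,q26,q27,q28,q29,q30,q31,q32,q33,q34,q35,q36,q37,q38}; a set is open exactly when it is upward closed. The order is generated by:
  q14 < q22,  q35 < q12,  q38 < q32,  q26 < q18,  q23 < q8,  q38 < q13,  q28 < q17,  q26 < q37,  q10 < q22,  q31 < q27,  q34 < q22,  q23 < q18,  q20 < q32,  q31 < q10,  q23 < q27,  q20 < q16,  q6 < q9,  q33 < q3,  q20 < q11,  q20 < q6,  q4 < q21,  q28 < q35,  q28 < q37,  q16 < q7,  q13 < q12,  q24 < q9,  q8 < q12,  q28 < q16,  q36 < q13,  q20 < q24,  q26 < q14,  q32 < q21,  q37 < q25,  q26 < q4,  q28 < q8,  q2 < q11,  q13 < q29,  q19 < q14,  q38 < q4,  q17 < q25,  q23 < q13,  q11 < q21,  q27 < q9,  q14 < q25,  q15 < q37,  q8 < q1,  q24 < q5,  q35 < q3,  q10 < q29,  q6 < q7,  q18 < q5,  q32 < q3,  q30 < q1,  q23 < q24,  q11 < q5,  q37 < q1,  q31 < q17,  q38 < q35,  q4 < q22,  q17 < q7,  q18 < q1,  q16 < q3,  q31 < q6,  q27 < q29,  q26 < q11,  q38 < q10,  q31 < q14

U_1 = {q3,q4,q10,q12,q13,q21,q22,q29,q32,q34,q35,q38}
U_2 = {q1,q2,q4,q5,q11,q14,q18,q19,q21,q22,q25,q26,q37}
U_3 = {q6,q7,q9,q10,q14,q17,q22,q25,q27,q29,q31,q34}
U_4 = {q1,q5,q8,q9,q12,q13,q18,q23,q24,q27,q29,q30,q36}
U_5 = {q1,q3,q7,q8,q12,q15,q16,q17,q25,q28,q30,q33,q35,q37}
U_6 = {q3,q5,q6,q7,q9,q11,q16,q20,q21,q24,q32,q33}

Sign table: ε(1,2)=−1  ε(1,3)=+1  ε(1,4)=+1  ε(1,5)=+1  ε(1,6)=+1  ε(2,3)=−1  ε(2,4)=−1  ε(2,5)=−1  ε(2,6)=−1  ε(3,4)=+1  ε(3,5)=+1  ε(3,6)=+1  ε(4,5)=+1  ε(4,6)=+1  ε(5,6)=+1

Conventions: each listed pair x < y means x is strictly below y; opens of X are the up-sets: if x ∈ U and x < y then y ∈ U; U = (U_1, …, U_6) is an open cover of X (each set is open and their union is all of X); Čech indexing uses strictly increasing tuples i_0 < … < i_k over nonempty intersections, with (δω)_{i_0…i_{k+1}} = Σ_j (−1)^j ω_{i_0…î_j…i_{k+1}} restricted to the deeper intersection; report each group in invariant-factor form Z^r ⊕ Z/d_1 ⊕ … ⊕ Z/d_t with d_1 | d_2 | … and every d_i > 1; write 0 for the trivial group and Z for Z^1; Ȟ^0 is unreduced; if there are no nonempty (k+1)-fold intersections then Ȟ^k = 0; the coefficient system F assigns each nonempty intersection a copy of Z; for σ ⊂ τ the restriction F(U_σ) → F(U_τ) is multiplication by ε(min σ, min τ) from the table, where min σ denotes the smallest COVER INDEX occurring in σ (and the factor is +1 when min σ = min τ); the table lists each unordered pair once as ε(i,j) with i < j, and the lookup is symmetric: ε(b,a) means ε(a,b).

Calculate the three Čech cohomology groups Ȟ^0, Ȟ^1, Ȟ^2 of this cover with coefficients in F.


Ȟ^0 ≅ Z, Ȟ^1 ≅ 0, Ȟ^2 ≅ Z/2

nerve simplices:
  U12={q4,q21,q22} U13={q10,q22,q29,q34} U14={q12,q13,q29} U15={q3,q12,q35} U16={q3,q21,q32} U23={q14,q22,q25} U24={q1,q5,q18} U25={q1,q25,q37} U26={q5,q11,q21} U34={q9,q27,q29} U35={q7,q17,q25} U36={q6,q7,q9} U45={q1,q8,q12,q30} U46={q5,q9,q24} U56={q3,q7,q16,q33}
  U123={q22} U126={q21} U134={q29} U145={q12} U156={q3} U235={q25} U245={q1} U246={q5} U346={q9} U356={q7}
C dims 6,15,10; δ0: rk 5, SNF 1^5; δ1: rk 10, SNF 1^9·2
degree 0: 6−5−0 = 1 → Ȟ^0 ≅ Z
degree 1: 15−10−5 = 0 → Ȟ^1 ≅ 0
degree 2: 10−0−10 = 0 plus torsion [2] → Ȟ^2 ≅ Z/2
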